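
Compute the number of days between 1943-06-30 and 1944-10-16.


From 1943-06-30 to 1944-10-16
1943-06-30: days before June = 31 + 28 + 31 + 30 + 31 = 151 (1943 is not a leap year); day of year = 151 + 30 = 181
1944-10-16: days before October = 31 + 29 + 31 + 30 + 31 + 30 + 31 + 31 + 30 = 274 (1944 is a leap year); day of year = 274 + 16 = 290
Rest of 1943: 365 - 181 = 184
Total = 184 + 290 = 474

474 days


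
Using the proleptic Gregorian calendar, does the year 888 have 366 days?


Gregorian leap year rule: divisible by 4, but not by 100, unless also by 400.
888 is divisible by 4 but not 100 -> leap year

Yes


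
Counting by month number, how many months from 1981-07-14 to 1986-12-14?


From July 1981 to December 1986
5 years * 12 = 60 months, plus 5 months = 65

65 months


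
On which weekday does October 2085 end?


October 2085 has 31 days
Anchor: Jan 1, 2085. With p = 2085 - 1 = 2084: (p + p//4 - p//100 + p//400) mod 7 = (2084 + 521 - 20 + 5) mod 7 = 2590 mod 7 = 0 -> Monday (Mon=0 ... Sun=6)
Days before October (Jan-Sep): 273; October 1 index = (0 + 273) mod 7 = 0 -> Monday
Last day offset: 31 - 1 = 30 days
Weekday index = (0 + 30) mod 7 = 2

Wednesday, October 31


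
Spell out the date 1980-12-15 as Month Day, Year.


ISO 1980-12-15 parses as year=1980, month=12, day=15
Month 12 -> December

December 15, 1980


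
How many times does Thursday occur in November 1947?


November 1947 has 30 days
Anchor: Jan 1, 1947. With p = 1947 - 1 = 1946: (p + p//4 - p//100 + p//400) mod 7 = (1946 + 486 - 19 + 4) mod 7 = 2417 mod 7 = 2 -> Wednesday (Mon=0 ... Sun=6)
Days before November (Jan-Oct): 304; November 1 index = (2 + 304) mod 7 = 5 -> Saturday
First Thursday is November 6
Thursdays: 6, 13, 20, 27

4 Thursdays


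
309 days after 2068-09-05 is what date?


Start: 2068-09-05, add 309 days
September 2068 has 30 days: 30 - 5 = 25 days to September 30 -> 284 left
October 2068 has 31 days -> 253 left
November 2068 has 30 days -> 223 left
December 2068 has 31 days -> 192 left
January 2069 has 31 days -> 161 left
February 2069 has 28 days -> 133 left
March 2069 has 31 days -> 102 left
April 2069 has 30 days -> 72 left
May 2069 has 31 days -> 41 left
June 2069 has 30 days -> 11 left
July 2069: 11 <= 31 -> lands on July 11

Result: 2069-07-11


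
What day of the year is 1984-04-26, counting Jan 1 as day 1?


Date: April 26, 1984
Days in months 1 through 3: 91
Plus 26 days in April

Day of year: 117


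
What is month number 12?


Month 12 of 12

December


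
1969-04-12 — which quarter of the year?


Month: April (month 4)
Q1: Jan-Mar, Q2: Apr-Jun, Q3: Jul-Sep, Q4: Oct-Dec

Q2


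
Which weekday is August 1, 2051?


Target: August 1, 2051
Anchor: Jan 1, 2051. With p = 2051 - 1 = 2050: (p + p//4 - p//100 + p//400) mod 7 = (2050 + 512 - 20 + 5) mod 7 = 2547 mod 7 = 6 -> Sunday (Mon=0 ... Sun=6)
Days before August (Jan-Jul): 212 days
Weekday index = (6 + 212) mod 7 = 1

Tuesday


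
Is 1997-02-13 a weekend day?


Anchor: Jan 1, 1997. With p = 1997 - 1 = 1996: (p + p//4 - p//100 + p//400) mod 7 = (1996 + 499 - 19 + 4) mod 7 = 2480 mod 7 = 2 -> Wednesday (Mon=0 ... Sun=6)
Day of year: 44; offset = 43
Weekday index = (2 + 43) mod 7 = 3 -> Thursday
Weekend days: Saturday, Sunday

No


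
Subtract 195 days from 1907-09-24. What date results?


Start: 1907-09-24, subtract 195 days
Back 24 days from September 24 reaches August 31, 1907 -> 171 left
August 1907 has 31 days -> back to July 31, 1907 -> 140 left
July 1907 has 31 days -> back to June 30, 1907 -> 109 left
June 1907 has 30 days -> back to May 31, 1907 -> 79 left
May 1907 has 31 days -> back to April 30, 1907 -> 48 left
April 1907 has 30 days -> back to March 31, 1907 -> 18 left
March 1907: 31 - 18 = 13 -> lands on March 13

Result: 1907-03-13


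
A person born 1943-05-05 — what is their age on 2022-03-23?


Birth: 1943-05-05
Reference: 2022-03-23
Year difference: 2022 - 1943 = 79
Birthday not yet reached in 2022, subtract 1

78 years old


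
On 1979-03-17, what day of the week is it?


Date: March 17, 1979
Anchor: Jan 1, 1979. With p = 1979 - 1 = 1978: (p + p//4 - p//100 + p//400) mod 7 = (1978 + 494 - 19 + 4) mod 7 = 2457 mod 7 = 0 -> Monday (Mon=0 ... Sun=6)
Days before March (Jan-Feb): 59; offset = 59 + 17 - 1 = 75
Weekday index = (0 + 75) mod 7 = 5

Day of the week: Saturday


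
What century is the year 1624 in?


Century = (year - 1) // 100 + 1
= (1624 - 1) // 100 + 1
= 1623 // 100 + 1
= 16 + 1

17th century


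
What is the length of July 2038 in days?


July 2038

31 days


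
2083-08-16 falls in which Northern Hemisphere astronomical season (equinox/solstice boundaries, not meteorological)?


Date: August 16
Astronomical Summer (approx.; exact equinox/solstice day varies by year): June 21 to September 21
August 16 falls within the Summer window

Summer


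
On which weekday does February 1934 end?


February 1934 has 28 days
Anchor: Jan 1, 1934. With p = 1934 - 1 = 1933: (p + p//4 - p//100 + p//400) mod 7 = (1933 + 483 - 19 + 4) mod 7 = 2401 mod 7 = 0 -> Monday (Mon=0 ... Sun=6)
Days before February (Jan): 31; February 1 index = (0 + 31) mod 7 = 3 -> Thursday
Last day offset: 28 - 1 = 27 days
Weekday index = (3 + 27) mod 7 = 2

Wednesday, February 28


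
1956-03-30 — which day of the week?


Date: March 30, 1956
Anchor: Jan 1, 1956. With p = 1956 - 1 = 1955: (p + p//4 - p//100 + p//400) mod 7 = (1955 + 488 - 19 + 4) mod 7 = 2428 mod 7 = 6 -> Sunday (Mon=0 ... Sun=6)
Days before March (Jan-Feb): 60; offset = 60 + 30 - 1 = 89
Weekday index = (6 + 89) mod 7 = 4

Day of the week: Friday


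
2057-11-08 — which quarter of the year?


Month: November (month 11)
Q1: Jan-Mar, Q2: Apr-Jun, Q3: Jul-Sep, Q4: Oct-Dec

Q4


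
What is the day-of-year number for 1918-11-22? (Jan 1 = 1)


Date: November 22, 1918
Days in months 1 through 10: 304
Plus 22 days in November

Day of year: 326


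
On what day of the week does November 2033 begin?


Target: November 1, 2033
Anchor: Jan 1, 2033. With p = 2033 - 1 = 2032: (p + p//4 - p//100 + p//400) mod 7 = (2032 + 508 - 20 + 5) mod 7 = 2525 mod 7 = 5 -> Saturday (Mon=0 ... Sun=6)
Days before November (Jan-Oct): 304 days
Weekday index = (5 + 304) mod 7 = 1

Tuesday


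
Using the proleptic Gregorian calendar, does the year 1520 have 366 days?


Gregorian leap year rule: divisible by 4, but not by 100, unless also by 400.
1520 is divisible by 4 but not 100 -> leap year

Yes


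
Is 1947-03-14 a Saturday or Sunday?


Anchor: Jan 1, 1947. With p = 1947 - 1 = 1946: (p + p//4 - p//100 + p//400) mod 7 = (1946 + 486 - 19 + 4) mod 7 = 2417 mod 7 = 2 -> Wednesday (Mon=0 ... Sun=6)
Day of year: 73; offset = 72
Weekday index = (2 + 72) mod 7 = 4 -> Friday
Weekend days: Saturday, Sunday

No


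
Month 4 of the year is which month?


Month 4 of 12

April


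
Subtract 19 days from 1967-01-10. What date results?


Start: 1967-01-10, subtract 19 days
Back 10 days from January 10 reaches December 31, 1966 -> 9 left
December 1966: 31 - 9 = 22 -> lands on December 22

Result: 1966-12-22


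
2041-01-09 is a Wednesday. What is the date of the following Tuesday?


Current: Wednesday
Target: Tuesday
Days ahead: 6

Next Tuesday: 2041-01-15


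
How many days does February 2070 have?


February 2070 (leap year: no)

28 days


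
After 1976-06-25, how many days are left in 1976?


Day of year: 177 of 366
Remaining = 366 - 177

189 days


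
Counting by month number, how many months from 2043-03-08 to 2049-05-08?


From March 2043 to May 2049
6 years * 12 = 72 months, plus 2 months = 74

74 months


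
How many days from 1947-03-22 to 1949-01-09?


From 1947-03-22 to 1949-01-09
1947-03-22: days before March = 31 + 28 = 59 (1947 is not a leap year); day of year = 59 + 22 = 81
1949-01-09: day of year = 9
Rest of 1947: 365 - 81 = 284
Full years 1948 (366): 366
Total = 284 + 366 + 9 = 659

659 days


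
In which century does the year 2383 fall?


Century = (year - 1) // 100 + 1
= (2383 - 1) // 100 + 1
= 2382 // 100 + 1
= 23 + 1

24th century


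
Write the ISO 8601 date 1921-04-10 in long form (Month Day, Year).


ISO 1921-04-10 parses as year=1921, month=04, day=10
Month 4 -> April

April 10, 1921


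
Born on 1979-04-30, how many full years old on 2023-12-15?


Birth: 1979-04-30
Reference: 2023-12-15
Year difference: 2023 - 1979 = 44

44 years old


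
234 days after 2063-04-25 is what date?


Start: 2063-04-25, add 234 days
April 2063 has 30 days: 30 - 25 = 5 days to April 30 -> 229 left
May 2063 has 31 days -> 198 left
June 2063 has 30 days -> 168 left
July 2063 has 31 days -> 137 left
August 2063 has 31 days -> 106 left
September 2063 has 30 days -> 76 left
October 2063 has 31 days -> 45 left
November 2063 has 30 days -> 15 left
December 2063: 15 <= 31 -> lands on December 15

Result: 2063-12-15


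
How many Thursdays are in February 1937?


February 1937 has 28 days
Anchor: Jan 1, 1937. With p = 1937 - 1 = 1936: (p + p//4 - p//100 + p//400) mod 7 = (1936 + 484 - 19 + 4) mod 7 = 2405 mod 7 = 4 -> Friday (Mon=0 ... Sun=6)
Days before February (Jan): 31; February 1 index = (4 + 31) mod 7 = 0 -> Monday
First Thursday is February 4
Thursdays: 4, 11, 18, 25

4 Thursdays


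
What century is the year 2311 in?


Century = (year - 1) // 100 + 1
= (2311 - 1) // 100 + 1
= 2310 // 100 + 1
= 23 + 1

24th century


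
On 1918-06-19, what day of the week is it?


Date: June 19, 1918
Anchor: Jan 1, 1918. With p = 1918 - 1 = 1917: (p + p//4 - p//100 + p//400) mod 7 = (1917 + 479 - 19 + 4) mod 7 = 2381 mod 7 = 1 -> Tuesday (Mon=0 ... Sun=6)
Days before June (Jan-May): 151; offset = 151 + 19 - 1 = 169
Weekday index = (1 + 169) mod 7 = 2

Day of the week: Wednesday


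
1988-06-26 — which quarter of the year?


Month: June (month 6)
Q1: Jan-Mar, Q2: Apr-Jun, Q3: Jul-Sep, Q4: Oct-Dec

Q2


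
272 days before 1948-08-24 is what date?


Start: 1948-08-24, subtract 272 days
Back 24 days from August 24 reaches July 31, 1948 -> 248 left
July 1948 has 31 days -> back to June 30, 1948 -> 217 left
June 1948 has 30 days -> back to May 31, 1948 -> 187 left
May 1948 has 31 days -> back to April 30, 1948 -> 156 left
April 1948 has 30 days -> back to March 31, 1948 -> 126 left
March 1948 has 31 days -> back to February 29, 1948 -> 95 left
February 1948 has 29 days -> back to January 31, 1948 -> 66 left
January 1948 has 31 days -> back to December 31, 1947 -> 35 left
December 1947 has 31 days -> back to November 30, 1947 -> 4 left
November 1947: 30 - 4 = 26 -> lands on November 26

Result: 1947-11-26


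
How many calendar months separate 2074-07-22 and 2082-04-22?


From July 2074 to April 2082
8 years * 12 = 96 months, minus 3 months = 93

93 months


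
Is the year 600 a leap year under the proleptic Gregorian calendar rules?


Gregorian leap year rule: divisible by 4, but not by 100, unless also by 400.
600 is divisible by 100 but not 400 -> not a leap year

No


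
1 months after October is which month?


October is month 10
10 + 1 = 11

November


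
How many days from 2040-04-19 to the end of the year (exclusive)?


Day of year: 110 of 366
Remaining = 366 - 110

256 days


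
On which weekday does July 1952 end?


July 1952 has 31 days
Anchor: Jan 1, 1952. With p = 1952 - 1 = 1951: (p + p//4 - p//100 + p//400) mod 7 = (1951 + 487 - 19 + 4) mod 7 = 2423 mod 7 = 1 -> Tuesday (Mon=0 ... Sun=6)
Days before July (Jan-Jun): 182; July 1 index = (1 + 182) mod 7 = 1 -> Tuesday
Last day offset: 31 - 1 = 30 days
Weekday index = (1 + 30) mod 7 = 3

Thursday, July 31


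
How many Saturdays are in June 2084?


June 2084 has 30 days
Anchor: Jan 1, 2084. With p = 2084 - 1 = 2083: (p + p//4 - p//100 + p//400) mod 7 = (2083 + 520 - 20 + 5) mod 7 = 2588 mod 7 = 5 -> Saturday (Mon=0 ... Sun=6)
Days before June (Jan-May): 152; June 1 index = (5 + 152) mod 7 = 3 -> Thursday
First Saturday is June 3
Saturdays: 3, 10, 17, 24

4 Saturdays


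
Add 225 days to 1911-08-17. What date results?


Start: 1911-08-17, add 225 days
August 1911 has 31 days: 31 - 17 = 14 days to August 31 -> 211 left
September 1911 has 30 days -> 181 left
October 1911 has 31 days -> 150 left
November 1911 has 30 days -> 120 left
December 1911 has 31 days -> 89 left
January 1912 has 31 days -> 58 left
February 1912 has 29 days -> 29 left
March 1912: 29 <= 31 -> lands on March 29

Result: 1912-03-29


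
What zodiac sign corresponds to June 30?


Date: June 30
Conventional tropical zodiac dates: Cancer from June 21 onward; Leo starts July 23
June 30 falls within the Cancer range

Cancer


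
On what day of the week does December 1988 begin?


Target: December 1, 1988
Anchor: Jan 1, 1988. With p = 1988 - 1 = 1987: (p + p//4 - p//100 + p//400) mod 7 = (1987 + 496 - 19 + 4) mod 7 = 2468 mod 7 = 4 -> Friday (Mon=0 ... Sun=6)
Days before December (Jan-Nov): 335 days
Weekday index = (4 + 335) mod 7 = 3

Thursday


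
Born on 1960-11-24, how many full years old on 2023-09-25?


Birth: 1960-11-24
Reference: 2023-09-25
Year difference: 2023 - 1960 = 63
Birthday not yet reached in 2023, subtract 1

62 years old


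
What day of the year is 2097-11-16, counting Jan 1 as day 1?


Date: November 16, 2097
Days in months 1 through 10: 304
Plus 16 days in November

Day of year: 320


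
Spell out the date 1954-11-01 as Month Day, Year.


ISO 1954-11-01 parses as year=1954, month=11, day=01
Month 11 -> November

November 1, 1954


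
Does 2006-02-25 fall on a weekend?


Anchor: Jan 1, 2006. With p = 2006 - 1 = 2005: (p + p//4 - p//100 + p//400) mod 7 = (2005 + 501 - 20 + 5) mod 7 = 2491 mod 7 = 6 -> Sunday (Mon=0 ... Sun=6)
Day of year: 56; offset = 55
Weekday index = (6 + 55) mod 7 = 5 -> Saturday
Weekend days: Saturday, Sunday

Yes


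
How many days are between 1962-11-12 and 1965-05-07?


From 1962-11-12 to 1965-05-07
1962-11-12: days before November = 31 + 28 + 31 + 30 + 31 + 30 + 31 + 31 + 30 + 31 = 304 (1962 is not a leap year); day of year = 304 + 12 = 316
1965-05-07: days before May = 31 + 28 + 31 + 30 = 120 (1965 is not a leap year); day of year = 120 + 7 = 127
Rest of 1962: 365 - 316 = 49
Full years 1963 (365), 1964 (366): 731
Total = 49 + 731 + 127 = 907

907 days


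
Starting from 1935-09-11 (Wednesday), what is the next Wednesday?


Current: Wednesday
Target: Wednesday
Days ahead: 7

Next Wednesday: 1935-09-18


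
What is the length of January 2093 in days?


January 2093

31 days


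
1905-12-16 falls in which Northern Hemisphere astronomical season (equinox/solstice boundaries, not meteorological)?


Date: December 16
Astronomical Autumn (approx.; exact equinox/solstice day varies by year): September 22 to December 20
December 16 falls within the Autumn window

Autumn


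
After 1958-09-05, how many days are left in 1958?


Day of year: 248 of 365
Remaining = 365 - 248

117 days


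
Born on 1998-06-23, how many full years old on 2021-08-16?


Birth: 1998-06-23
Reference: 2021-08-16
Year difference: 2021 - 1998 = 23

23 years old


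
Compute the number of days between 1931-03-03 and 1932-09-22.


From 1931-03-03 to 1932-09-22
1931-03-03: days before March = 31 + 28 = 59 (1931 is not a leap year); day of year = 59 + 3 = 62
1932-09-22: days before September = 31 + 29 + 31 + 30 + 31 + 30 + 31 + 31 = 244 (1932 is a leap year); day of year = 244 + 22 = 266
Rest of 1931: 365 - 62 = 303
Total = 303 + 266 = 569

569 days


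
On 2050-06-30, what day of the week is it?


Date: June 30, 2050
Anchor: Jan 1, 2050. With p = 2050 - 1 = 2049: (p + p//4 - p//100 + p//400) mod 7 = (2049 + 512 - 20 + 5) mod 7 = 2546 mod 7 = 5 -> Saturday (Mon=0 ... Sun=6)
Days before June (Jan-May): 151; offset = 151 + 30 - 1 = 180
Weekday index = (5 + 180) mod 7 = 3

Day of the week: Thursday


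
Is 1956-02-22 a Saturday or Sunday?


Anchor: Jan 1, 1956. With p = 1956 - 1 = 1955: (p + p//4 - p//100 + p//400) mod 7 = (1955 + 488 - 19 + 4) mod 7 = 2428 mod 7 = 6 -> Sunday (Mon=0 ... Sun=6)
Day of year: 53; offset = 52
Weekday index = (6 + 52) mod 7 = 2 -> Wednesday
Weekend days: Saturday, Sunday

No


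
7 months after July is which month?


July is month 7
7 + 7 = 14; wrap: 14 - 12 = 2

February


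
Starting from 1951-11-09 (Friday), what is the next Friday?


Current: Friday
Target: Friday
Days ahead: 7

Next Friday: 1951-11-16


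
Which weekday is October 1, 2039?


Target: October 1, 2039
Anchor: Jan 1, 2039. With p = 2039 - 1 = 2038: (p + p//4 - p//100 + p//400) mod 7 = (2038 + 509 - 20 + 5) mod 7 = 2532 mod 7 = 5 -> Saturday (Mon=0 ... Sun=6)
Days before October (Jan-Sep): 273 days
Weekday index = (5 + 273) mod 7 = 5

Saturday


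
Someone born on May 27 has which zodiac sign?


Date: May 27
Conventional tropical zodiac dates: Gemini from May 21 onward; Cancer starts June 21
May 27 falls within the Gemini range

Gemini


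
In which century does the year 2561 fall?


Century = (year - 1) // 100 + 1
= (2561 - 1) // 100 + 1
= 2560 // 100 + 1
= 25 + 1

26th century


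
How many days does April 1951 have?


April 1951

30 days


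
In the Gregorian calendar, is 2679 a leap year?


Gregorian leap year rule: divisible by 4, but not by 100, unless also by 400.
2679 is not divisible by 4 -> not a leap year

No


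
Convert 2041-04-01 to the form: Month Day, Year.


ISO 2041-04-01 parses as year=2041, month=04, day=01
Month 4 -> April

April 1, 2041


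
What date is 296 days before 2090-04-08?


Start: 2090-04-08, subtract 296 days
Back 8 days from April 8 reaches March 31, 2090 -> 288 left
March 2090 has 31 days -> back to February 28, 2090 -> 257 left
February 2090 has 28 days -> back to January 31, 2090 -> 229 left
January 2090 has 31 days -> back to December 31, 2089 -> 198 left
December 2089 has 31 days -> back to November 30, 2089 -> 167 left
November 2089 has 30 days -> back to October 31, 2089 -> 137 left
October 2089 has 31 days -> back to September 30, 2089 -> 106 left
September 2089 has 30 days -> back to August 31, 2089 -> 76 left
August 2089 has 31 days -> back to July 31, 2089 -> 45 left
July 2089 has 31 days -> back to June 30, 2089 -> 14 left
June 2089: 30 - 14 = 16 -> lands on June 16

Result: 2089-06-16


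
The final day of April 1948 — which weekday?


April 1948 has 30 days
Anchor: Jan 1, 1948. With p = 1948 - 1 = 1947: (p + p//4 - p//100 + p//400) mod 7 = (1947 + 486 - 19 + 4) mod 7 = 2418 mod 7 = 3 -> Thursday (Mon=0 ... Sun=6)
Days before April (Jan-Mar): 91; April 1 index = (3 + 91) mod 7 = 3 -> Thursday
Last day offset: 30 - 1 = 29 days
Weekday index = (3 + 29) mod 7 = 4

Friday, April 30


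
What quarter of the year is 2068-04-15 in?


Month: April (month 4)
Q1: Jan-Mar, Q2: Apr-Jun, Q3: Jul-Sep, Q4: Oct-Dec

Q2


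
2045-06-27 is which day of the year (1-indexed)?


Date: June 27, 2045
Days in months 1 through 5: 151
Plus 27 days in June

Day of year: 178


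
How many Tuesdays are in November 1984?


November 1984 has 30 days
Anchor: Jan 1, 1984. With p = 1984 - 1 = 1983: (p + p//4 - p//100 + p//400) mod 7 = (1983 + 495 - 19 + 4) mod 7 = 2463 mod 7 = 6 -> Sunday (Mon=0 ... Sun=6)
Days before November (Jan-Oct): 305; November 1 index = (6 + 305) mod 7 = 3 -> Thursday
First Tuesday is November 6
Tuesdays: 6, 13, 20, 27

4 Tuesdays


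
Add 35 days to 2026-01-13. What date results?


Start: 2026-01-13, add 35 days
January 2026 has 31 days: 31 - 13 = 18 days to January 31 -> 17 left
February 2026: 17 <= 28 -> lands on February 17

Result: 2026-02-17


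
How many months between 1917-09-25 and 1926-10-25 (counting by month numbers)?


From September 1917 to October 1926
9 years * 12 = 108 months, plus 1 month = 109

109 months


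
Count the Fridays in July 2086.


July 2086 has 31 days
Anchor: Jan 1, 2086. With p = 2086 - 1 = 2085: (p + p//4 - p//100 + p//400) mod 7 = (2085 + 521 - 20 + 5) mod 7 = 2591 mod 7 = 1 -> Tuesday (Mon=0 ... Sun=6)
Days before July (Jan-Jun): 181; July 1 index = (1 + 181) mod 7 = 0 -> Monday
First Friday is July 5
Fridays: 5, 12, 19, 26

4 Fridays


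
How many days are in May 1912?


May 1912

31 days


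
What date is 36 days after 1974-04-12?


Start: 1974-04-12, add 36 days
April 1974 has 30 days: 30 - 12 = 18 days to April 30 -> 18 left
May 1974: 18 <= 31 -> lands on May 18

Result: 1974-05-18


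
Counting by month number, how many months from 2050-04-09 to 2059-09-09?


From April 2050 to September 2059
9 years * 12 = 108 months, plus 5 months = 113

113 months


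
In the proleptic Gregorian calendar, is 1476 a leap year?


Gregorian leap year rule: divisible by 4, but not by 100, unless also by 400.
1476 is divisible by 4 but not 100 -> leap year

Yes


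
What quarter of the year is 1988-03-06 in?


Month: March (month 3)
Q1: Jan-Mar, Q2: Apr-Jun, Q3: Jul-Sep, Q4: Oct-Dec

Q1


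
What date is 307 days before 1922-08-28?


Start: 1922-08-28, subtract 307 days
Back 28 days from August 28 reaches July 31, 1922 -> 279 left
July 1922 has 31 days -> back to June 30, 1922 -> 248 left
June 1922 has 30 days -> back to May 31, 1922 -> 218 left
May 1922 has 31 days -> back to April 30, 1922 -> 187 left
April 1922 has 30 days -> back to March 31, 1922 -> 157 left
March 1922 has 31 days -> back to February 28, 1922 -> 126 left
February 1922 has 28 days -> back to January 31, 1922 -> 98 left
January 1922 has 31 days -> back to December 31, 1921 -> 67 left
December 1921 has 31 days -> back to November 30, 1921 -> 36 left
November 1921 has 30 days -> back to October 31, 1921 -> 6 left
October 1921: 31 - 6 = 25 -> lands on October 25

Result: 1921-10-25


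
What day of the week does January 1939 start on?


Target: January 1, 1939
Anchor: Jan 1, 1939. With p = 1939 - 1 = 1938: (p + p//4 - p//100 + p//400) mod 7 = (1938 + 484 - 19 + 4) mod 7 = 2407 mod 7 = 6 -> Sunday (Mon=0 ... Sun=6)
Offset from anchor: 0 days
Weekday index = (6 + 0) mod 7 = 6

Sunday


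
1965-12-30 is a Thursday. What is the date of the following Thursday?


Current: Thursday
Target: Thursday
Days ahead: 7

Next Thursday: 1966-01-06


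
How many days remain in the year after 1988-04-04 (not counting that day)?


Day of year: 95 of 366
Remaining = 366 - 95

271 days


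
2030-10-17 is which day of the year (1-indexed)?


Date: October 17, 2030
Days in months 1 through 9: 273
Plus 17 days in October

Day of year: 290


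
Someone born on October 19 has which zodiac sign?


Date: October 19
Conventional tropical zodiac dates: Libra from September 23 onward; Scorpio starts October 23
October 19 falls within the Libra range

Libra


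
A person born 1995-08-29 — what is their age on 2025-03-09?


Birth: 1995-08-29
Reference: 2025-03-09
Year difference: 2025 - 1995 = 30
Birthday not yet reached in 2025, subtract 1

29 years old


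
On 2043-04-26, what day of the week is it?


Date: April 26, 2043
Anchor: Jan 1, 2043. With p = 2043 - 1 = 2042: (p + p//4 - p//100 + p//400) mod 7 = (2042 + 510 - 20 + 5) mod 7 = 2537 mod 7 = 3 -> Thursday (Mon=0 ... Sun=6)
Days before April (Jan-Mar): 90; offset = 90 + 26 - 1 = 115
Weekday index = (3 + 115) mod 7 = 6

Day of the week: Sunday


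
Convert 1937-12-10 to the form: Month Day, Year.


ISO 1937-12-10 parses as year=1937, month=12, day=10
Month 12 -> December

December 10, 1937


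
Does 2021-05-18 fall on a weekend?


Anchor: Jan 1, 2021. With p = 2021 - 1 = 2020: (p + p//4 - p//100 + p//400) mod 7 = (2020 + 505 - 20 + 5) mod 7 = 2510 mod 7 = 4 -> Friday (Mon=0 ... Sun=6)
Day of year: 138; offset = 137
Weekday index = (4 + 137) mod 7 = 1 -> Tuesday
Weekend days: Saturday, Sunday

No


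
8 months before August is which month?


August is month 8
8 - 8 = 0; wrap: 0 + 12 = 12

December


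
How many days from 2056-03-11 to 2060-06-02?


From 2056-03-11 to 2060-06-02
2056-03-11: days before March = 31 + 29 = 60 (2056 is a leap year); day of year = 60 + 11 = 71
2060-06-02: days before June = 31 + 29 + 31 + 30 + 31 = 152 (2060 is a leap year); day of year = 152 + 2 = 154
Rest of 2056: 366 - 71 = 295
Full years 2057 (365), 2058 (365), 2059 (365): 1095
Total = 295 + 1095 + 154 = 1544

1544 days


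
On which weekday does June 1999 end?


June 1999 has 30 days
Anchor: Jan 1, 1999. With p = 1999 - 1 = 1998: (p + p//4 - p//100 + p//400) mod 7 = (1998 + 499 - 19 + 4) mod 7 = 2482 mod 7 = 4 -> Friday (Mon=0 ... Sun=6)
Days before June (Jan-May): 151; June 1 index = (4 + 151) mod 7 = 1 -> Tuesday
Last day offset: 30 - 1 = 29 days
Weekday index = (1 + 29) mod 7 = 2

Wednesday, June 30


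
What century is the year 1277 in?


Century = (year - 1) // 100 + 1
= (1277 - 1) // 100 + 1
= 1276 // 100 + 1
= 12 + 1

13th century


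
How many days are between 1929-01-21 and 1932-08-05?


From 1929-01-21 to 1932-08-05
1929-01-21: day of year = 21
1932-08-05: days before August = 31 + 29 + 31 + 30 + 31 + 30 + 31 = 213 (1932 is a leap year); day of year = 213 + 5 = 218
Rest of 1929: 365 - 21 = 344
Full years 1930 (365), 1931 (365): 730
Total = 344 + 730 + 218 = 1292

1292 days


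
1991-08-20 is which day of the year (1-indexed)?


Date: August 20, 1991
Days in months 1 through 7: 212
Plus 20 days in August

Day of year: 232


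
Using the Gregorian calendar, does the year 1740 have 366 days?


Gregorian leap year rule: divisible by 4, but not by 100, unless also by 400.
1740 is divisible by 4 but not 100 -> leap year

Yes


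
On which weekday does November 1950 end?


November 1950 has 30 days
Anchor: Jan 1, 1950. With p = 1950 - 1 = 1949: (p + p//4 - p//100 + p//400) mod 7 = (1949 + 487 - 19 + 4) mod 7 = 2421 mod 7 = 6 -> Sunday (Mon=0 ... Sun=6)
Days before November (Jan-Oct): 304; November 1 index = (6 + 304) mod 7 = 2 -> Wednesday
Last day offset: 30 - 1 = 29 days
Weekday index = (2 + 29) mod 7 = 3

Thursday, November 30


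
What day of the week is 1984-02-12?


Date: February 12, 1984
Anchor: Jan 1, 1984. With p = 1984 - 1 = 1983: (p + p//4 - p//100 + p//400) mod 7 = (1983 + 495 - 19 + 4) mod 7 = 2463 mod 7 = 6 -> Sunday (Mon=0 ... Sun=6)
Days before February (Jan): 31; offset = 31 + 12 - 1 = 42
Weekday index = (6 + 42) mod 7 = 6

Day of the week: Sunday


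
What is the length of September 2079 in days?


September 2079

30 days


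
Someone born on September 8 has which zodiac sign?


Date: September 8
Conventional tropical zodiac dates: Virgo from August 23 onward; Libra starts September 23
September 8 falls within the Virgo range

Virgo


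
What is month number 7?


Month 7 of 12

July


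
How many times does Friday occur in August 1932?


August 1932 has 31 days
Anchor: Jan 1, 1932. With p = 1932 - 1 = 1931: (p + p//4 - p//100 + p//400) mod 7 = (1931 + 482 - 19 + 4) mod 7 = 2398 mod 7 = 4 -> Friday (Mon=0 ... Sun=6)
Days before August (Jan-Jul): 213; August 1 index = (4 + 213) mod 7 = 0 -> Monday
First Friday is August 5
Fridays: 5, 12, 19, 26

4 Fridays


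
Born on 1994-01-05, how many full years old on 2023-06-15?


Birth: 1994-01-05
Reference: 2023-06-15
Year difference: 2023 - 1994 = 29

29 years old


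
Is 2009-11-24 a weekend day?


Anchor: Jan 1, 2009. With p = 2009 - 1 = 2008: (p + p//4 - p//100 + p//400) mod 7 = (2008 + 502 - 20 + 5) mod 7 = 2495 mod 7 = 3 -> Thursday (Mon=0 ... Sun=6)
Day of year: 328; offset = 327
Weekday index = (3 + 327) mod 7 = 1 -> Tuesday
Weekend days: Saturday, Sunday

No


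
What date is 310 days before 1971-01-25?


Start: 1971-01-25, subtract 310 days
Back 25 days from January 25 reaches December 31, 1970 -> 285 left
December 1970 has 31 days -> back to November 30, 1970 -> 254 left
November 1970 has 30 days -> back to October 31, 1970 -> 224 left
October 1970 has 31 days -> back to September 30, 1970 -> 193 left
September 1970 has 30 days -> back to August 31, 1970 -> 163 left
August 1970 has 31 days -> back to July 31, 1970 -> 132 left
July 1970 has 31 days -> back to June 30, 1970 -> 101 left
June 1970 has 30 days -> back to May 31, 1970 -> 71 left
May 1970 has 31 days -> back to April 30, 1970 -> 40 left
April 1970 has 30 days -> back to March 31, 1970 -> 10 left
March 1970: 31 - 10 = 21 -> lands on March 21

Result: 1970-03-21


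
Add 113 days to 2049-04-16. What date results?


Start: 2049-04-16, add 113 days
April 2049 has 30 days: 30 - 16 = 14 days to April 30 -> 99 left
May 2049 has 31 days -> 68 left
June 2049 has 30 days -> 38 left
July 2049 has 31 days -> 7 left
August 2049: 7 <= 31 -> lands on August 7

Result: 2049-08-07


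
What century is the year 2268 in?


Century = (year - 1) // 100 + 1
= (2268 - 1) // 100 + 1
= 2267 // 100 + 1
= 22 + 1

23rd century


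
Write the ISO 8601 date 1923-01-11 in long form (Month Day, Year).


ISO 1923-01-11 parses as year=1923, month=01, day=11
Month 1 -> January

January 11, 1923


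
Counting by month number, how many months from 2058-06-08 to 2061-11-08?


From June 2058 to November 2061
3 years * 12 = 36 months, plus 5 months = 41

41 months


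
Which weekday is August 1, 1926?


Target: August 1, 1926
Anchor: Jan 1, 1926. With p = 1926 - 1 = 1925: (p + p//4 - p//100 + p//400) mod 7 = (1925 + 481 - 19 + 4) mod 7 = 2391 mod 7 = 4 -> Friday (Mon=0 ... Sun=6)
Days before August (Jan-Jul): 212 days
Weekday index = (4 + 212) mod 7 = 6

Sunday


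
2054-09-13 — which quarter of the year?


Month: September (month 9)
Q1: Jan-Mar, Q2: Apr-Jun, Q3: Jul-Sep, Q4: Oct-Dec

Q3


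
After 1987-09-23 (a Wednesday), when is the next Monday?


Current: Wednesday
Target: Monday
Days ahead: 5

Next Monday: 1987-09-28


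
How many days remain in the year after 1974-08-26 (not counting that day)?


Day of year: 238 of 365
Remaining = 365 - 238

127 days


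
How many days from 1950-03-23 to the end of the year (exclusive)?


Day of year: 82 of 365
Remaining = 365 - 82

283 days


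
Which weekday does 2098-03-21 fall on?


Date: March 21, 2098
Anchor: Jan 1, 2098. With p = 2098 - 1 = 2097: (p + p//4 - p//100 + p//400) mod 7 = (2097 + 524 - 20 + 5) mod 7 = 2606 mod 7 = 2 -> Wednesday (Mon=0 ... Sun=6)
Days before March (Jan-Feb): 59; offset = 59 + 21 - 1 = 79
Weekday index = (2 + 79) mod 7 = 4

Day of the week: Friday


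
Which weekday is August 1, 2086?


Target: August 1, 2086
Anchor: Jan 1, 2086. With p = 2086 - 1 = 2085: (p + p//4 - p//100 + p//400) mod 7 = (2085 + 521 - 20 + 5) mod 7 = 2591 mod 7 = 1 -> Tuesday (Mon=0 ... Sun=6)
Days before August (Jan-Jul): 212 days
Weekday index = (1 + 212) mod 7 = 3

Thursday


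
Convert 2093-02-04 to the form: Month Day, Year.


ISO 2093-02-04 parses as year=2093, month=02, day=04
Month 2 -> February

February 4, 2093


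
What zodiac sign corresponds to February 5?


Date: February 5
Conventional tropical zodiac dates: Aquarius from January 20 onward; Pisces starts February 19
February 5 falls within the Aquarius range

Aquarius


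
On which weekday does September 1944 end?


September 1944 has 30 days
Anchor: Jan 1, 1944. With p = 1944 - 1 = 1943: (p + p//4 - p//100 + p//400) mod 7 = (1943 + 485 - 19 + 4) mod 7 = 2413 mod 7 = 5 -> Saturday (Mon=0 ... Sun=6)
Days before September (Jan-Aug): 244; September 1 index = (5 + 244) mod 7 = 4 -> Friday
Last day offset: 30 - 1 = 29 days
Weekday index = (4 + 29) mod 7 = 5

Saturday, September 30


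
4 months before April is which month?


April is month 4
4 - 4 = 0; wrap: 0 + 12 = 12

December


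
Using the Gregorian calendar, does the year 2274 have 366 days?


Gregorian leap year rule: divisible by 4, but not by 100, unless also by 400.
2274 is not divisible by 4 -> not a leap year

No


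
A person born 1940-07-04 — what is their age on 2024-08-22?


Birth: 1940-07-04
Reference: 2024-08-22
Year difference: 2024 - 1940 = 84

84 years old


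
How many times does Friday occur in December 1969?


December 1969 has 31 days
Anchor: Jan 1, 1969. With p = 1969 - 1 = 1968: (p + p//4 - p//100 + p//400) mod 7 = (1968 + 492 - 19 + 4) mod 7 = 2445 mod 7 = 2 -> Wednesday (Mon=0 ... Sun=6)
Days before December (Jan-Nov): 334; December 1 index = (2 + 334) mod 7 = 0 -> Monday
First Friday is December 5
Fridays: 5, 12, 19, 26

4 Fridays


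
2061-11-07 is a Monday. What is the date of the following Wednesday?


Current: Monday
Target: Wednesday
Days ahead: 2

Next Wednesday: 2061-11-09


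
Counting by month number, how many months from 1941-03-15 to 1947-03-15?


From March 1941 to March 1947
6 years * 12 = 72 months = 72

72 months


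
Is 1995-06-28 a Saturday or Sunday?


Anchor: Jan 1, 1995. With p = 1995 - 1 = 1994: (p + p//4 - p//100 + p//400) mod 7 = (1994 + 498 - 19 + 4) mod 7 = 2477 mod 7 = 6 -> Sunday (Mon=0 ... Sun=6)
Day of year: 179; offset = 178
Weekday index = (6 + 178) mod 7 = 2 -> Wednesday
Weekend days: Saturday, Sunday

No


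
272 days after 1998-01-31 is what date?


Start: 1998-01-31, add 272 days
January 31 is the last day of January 1998 -> 272 left
February 1998 has 28 days -> 244 left
March 1998 has 31 days -> 213 left
April 1998 has 30 days -> 183 left
May 1998 has 31 days -> 152 left
June 1998 has 30 days -> 122 left
July 1998 has 31 days -> 91 left
August 1998 has 31 days -> 60 left
September 1998 has 30 days -> 30 left
October 1998: 30 <= 31 -> lands on October 30

Result: 1998-10-30


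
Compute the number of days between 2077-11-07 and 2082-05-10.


From 2077-11-07 to 2082-05-10
2077-11-07: days before November = 31 + 28 + 31 + 30 + 31 + 30 + 31 + 31 + 30 + 31 = 304 (2077 is not a leap year); day of year = 304 + 7 = 311
2082-05-10: days before May = 31 + 28 + 31 + 30 = 120 (2082 is not a leap year); day of year = 120 + 10 = 130
Rest of 2077: 365 - 311 = 54
Full years 2078 (365), 2079 (365), 2080 (366), 2081 (365): 1461
Total = 54 + 1461 + 130 = 1645

1645 days


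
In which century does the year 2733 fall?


Century = (year - 1) // 100 + 1
= (2733 - 1) // 100 + 1
= 2732 // 100 + 1
= 27 + 1

28th century


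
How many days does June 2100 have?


June 2100

30 days


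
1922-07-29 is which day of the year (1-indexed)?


Date: July 29, 1922
Days in months 1 through 6: 181
Plus 29 days in July

Day of year: 210


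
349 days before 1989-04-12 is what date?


Start: 1989-04-12, subtract 349 days
Back 12 days from April 12 reaches March 31, 1989 -> 337 left
March 1989 has 31 days -> back to February 28, 1989 -> 306 left
February 1989 has 28 days -> back to January 31, 1989 -> 278 left
January 1989 has 31 days -> back to December 31, 1988 -> 247 left
December 1988 has 31 days -> back to November 30, 1988 -> 216 left
November 1988 has 30 days -> back to October 31, 1988 -> 186 left
October 1988 has 31 days -> back to September 30, 1988 -> 155 left
September 1988 has 30 days -> back to August 31, 1988 -> 125 left
August 1988 has 31 days -> back to July 31, 1988 -> 94 left
July 1988 has 31 days -> back to June 30, 1988 -> 63 left
June 1988 has 30 days -> back to May 31, 1988 -> 33 left
May 1988 has 31 days -> back to April 30, 1988 -> 2 left
April 1988: 30 - 2 = 28 -> lands on April 28

Result: 1988-04-28


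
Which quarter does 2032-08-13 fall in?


Month: August (month 8)
Q1: Jan-Mar, Q2: Apr-Jun, Q3: Jul-Sep, Q4: Oct-Dec

Q3


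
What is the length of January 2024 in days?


January 2024

31 days


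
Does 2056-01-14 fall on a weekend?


Anchor: Jan 1, 2056. With p = 2056 - 1 = 2055: (p + p//4 - p//100 + p//400) mod 7 = (2055 + 513 - 20 + 5) mod 7 = 2553 mod 7 = 5 -> Saturday (Mon=0 ... Sun=6)
Day of year: 14; offset = 13
Weekday index = (5 + 13) mod 7 = 4 -> Friday
Weekend days: Saturday, Sunday

No


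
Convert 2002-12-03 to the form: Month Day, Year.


ISO 2002-12-03 parses as year=2002, month=12, day=03
Month 12 -> December

December 3, 2002


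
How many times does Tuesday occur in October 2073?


October 2073 has 31 days
Anchor: Jan 1, 2073. With p = 2073 - 1 = 2072: (p + p//4 - p//100 + p//400) mod 7 = (2072 + 518 - 20 + 5) mod 7 = 2575 mod 7 = 6 -> Sunday (Mon=0 ... Sun=6)
Days before October (Jan-Sep): 273; October 1 index = (6 + 273) mod 7 = 6 -> Sunday
First Tuesday is October 3
Tuesdays: 3, 10, 17, 24, 31

5 Tuesdays


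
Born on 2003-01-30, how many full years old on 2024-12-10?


Birth: 2003-01-30
Reference: 2024-12-10
Year difference: 2024 - 2003 = 21

21 years old


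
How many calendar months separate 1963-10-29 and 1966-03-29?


From October 1963 to March 1966
3 years * 12 = 36 months, minus 7 months = 29

29 months


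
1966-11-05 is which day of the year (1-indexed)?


Date: November 5, 1966
Days in months 1 through 10: 304
Plus 5 days in November

Day of year: 309


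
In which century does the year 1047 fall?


Century = (year - 1) // 100 + 1
= (1047 - 1) // 100 + 1
= 1046 // 100 + 1
= 10 + 1

11th century


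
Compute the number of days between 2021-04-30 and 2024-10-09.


From 2021-04-30 to 2024-10-09
2021-04-30: days before April = 31 + 28 + 31 = 90 (2021 is not a leap year); day of year = 90 + 30 = 120
2024-10-09: days before October = 31 + 29 + 31 + 30 + 31 + 30 + 31 + 31 + 30 = 274 (2024 is a leap year); day of year = 274 + 9 = 283
Rest of 2021: 365 - 120 = 245
Full years 2022 (365), 2023 (365): 730
Total = 245 + 730 + 283 = 1258

1258 days


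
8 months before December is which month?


December is month 12
12 - 8 = 4

April


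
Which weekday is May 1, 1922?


Target: May 1, 1922
Anchor: Jan 1, 1922. With p = 1922 - 1 = 1921: (p + p//4 - p//100 + p//400) mod 7 = (1921 + 480 - 19 + 4) mod 7 = 2386 mod 7 = 6 -> Sunday (Mon=0 ... Sun=6)
Days before May (Jan-Apr): 120 days
Weekday index = (6 + 120) mod 7 = 0

Monday


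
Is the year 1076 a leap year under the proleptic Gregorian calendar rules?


Gregorian leap year rule: divisible by 4, but not by 100, unless also by 400.
1076 is divisible by 4 but not 100 -> leap year

Yes


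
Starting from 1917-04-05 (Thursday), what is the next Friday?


Current: Thursday
Target: Friday
Days ahead: 1

Next Friday: 1917-04-06


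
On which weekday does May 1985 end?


May 1985 has 31 days
Anchor: Jan 1, 1985. With p = 1985 - 1 = 1984: (p + p//4 - p//100 + p//400) mod 7 = (1984 + 496 - 19 + 4) mod 7 = 2465 mod 7 = 1 -> Tuesday (Mon=0 ... Sun=6)
Days before May (Jan-Apr): 120; May 1 index = (1 + 120) mod 7 = 2 -> Wednesday
Last day offset: 31 - 1 = 30 days
Weekday index = (2 + 30) mod 7 = 4

Friday, May 31


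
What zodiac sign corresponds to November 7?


Date: November 7
Conventional tropical zodiac dates: Scorpio from October 23 onward; Sagittarius starts November 22
November 7 falls within the Scorpio range

Scorpio


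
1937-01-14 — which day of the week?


Date: January 14, 1937
Anchor: Jan 1, 1937. With p = 1937 - 1 = 1936: (p + p//4 - p//100 + p//400) mod 7 = (1936 + 484 - 19 + 4) mod 7 = 2405 mod 7 = 4 -> Friday (Mon=0 ... Sun=6)
Days into year = 14 - 1 = 13
Weekday index = (4 + 13) mod 7 = 3

Day of the week: Thursday


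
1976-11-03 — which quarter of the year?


Month: November (month 11)
Q1: Jan-Mar, Q2: Apr-Jun, Q3: Jul-Sep, Q4: Oct-Dec

Q4


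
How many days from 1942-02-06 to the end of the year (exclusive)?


Day of year: 37 of 365
Remaining = 365 - 37

328 days


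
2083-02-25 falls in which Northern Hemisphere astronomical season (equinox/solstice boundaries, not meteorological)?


Date: February 25
Astronomical Winter (approx.; exact equinox/solstice day varies by year): December 21 to March 19
February 25 falls within the Winter window

Winter


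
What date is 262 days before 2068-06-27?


Start: 2068-06-27, subtract 262 days
Back 27 days from June 27 reaches May 31, 2068 -> 235 left
May 2068 has 31 days -> back to April 30, 2068 -> 204 left
April 2068 has 30 days -> back to March 31, 2068 -> 174 left
March 2068 has 31 days -> back to February 29, 2068 -> 143 left
February 2068 has 29 days -> back to January 31, 2068 -> 114 left
January 2068 has 31 days -> back to December 31, 2067 -> 83 left
December 2067 has 31 days -> back to November 30, 2067 -> 52 left
November 2067 has 30 days -> back to October 31, 2067 -> 22 left
October 2067: 31 - 22 = 9 -> lands on October 9

Result: 2067-10-09
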